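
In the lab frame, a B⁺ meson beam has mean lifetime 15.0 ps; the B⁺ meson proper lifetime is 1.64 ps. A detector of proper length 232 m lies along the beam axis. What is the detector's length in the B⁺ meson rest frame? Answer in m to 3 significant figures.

L ≈ 25.4 m

Time dilation ⇒ γ = Δt/τ₀ = 15.0/1.64 = 9.1463
Length contraction: L = L₀/γ = 232/9.1463 = 25.4 m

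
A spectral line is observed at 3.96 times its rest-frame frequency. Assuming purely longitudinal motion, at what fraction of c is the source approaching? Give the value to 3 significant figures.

f_obs/f_src = √((1+β)/(1−β)) = 3.96  ⇒  (1+β)/(1−β) = 15.682
β = |1 − D²|/(1 + D²) = |1 − 15.682|/(1 + 15.682) = 0.880

β ≈ 0.880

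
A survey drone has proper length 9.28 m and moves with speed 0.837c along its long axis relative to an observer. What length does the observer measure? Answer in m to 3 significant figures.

L ≈ 5.08 m

γ = 1/√(1 − 0.837²) = 1.8275
Length contraction: L = L₀/γ = 9.28/1.8275 = 5.08 m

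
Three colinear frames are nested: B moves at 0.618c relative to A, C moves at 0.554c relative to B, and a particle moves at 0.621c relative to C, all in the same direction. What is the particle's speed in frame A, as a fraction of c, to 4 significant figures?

u ≈ 0.9688c

Compose boost 2: (0.554 + 0.618)/(1 + 0.554×0.618) = 1.172/1.34237 = 0.873081
Compose boost 3: (0.621 + 0.873081)/(1 + 0.621×0.873081) = 1.49408/1.54218 = 0.9688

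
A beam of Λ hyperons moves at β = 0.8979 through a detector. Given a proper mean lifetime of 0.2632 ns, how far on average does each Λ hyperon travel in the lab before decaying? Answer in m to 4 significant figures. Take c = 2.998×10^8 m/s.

γ = 1/√(1 − 0.8979²) = 2.27170
Dilated lifetime: Δt = γτ₀ = 2.27170 × 0.2632 ns = 0.597911 ns
d = vΔt = 0.8979c × 0.597911 ns = 2.69190×10^8 m/s × 5.97911×10^-10 s = 0.1610 m

d ≈ 0.1610 m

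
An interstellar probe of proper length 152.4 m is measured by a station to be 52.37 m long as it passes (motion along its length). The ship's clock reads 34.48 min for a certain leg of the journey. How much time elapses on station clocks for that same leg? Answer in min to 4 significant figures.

Length contraction ⇒ γ = L₀/L = 152.4/52.37 = 2.91006
Time dilation: Δt = γτ₀ = 2.91006 × 34.48 min = 100.3 min

Δt ≈ 100.3 min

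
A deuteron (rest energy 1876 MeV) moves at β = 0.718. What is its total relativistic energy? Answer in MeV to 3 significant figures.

E ≈ 2700 MeV

γ = 1/√(1 − 0.718²) = 1.4367
E = γm₀c² = 1.4367 × 1876 MeV = 2700 MeV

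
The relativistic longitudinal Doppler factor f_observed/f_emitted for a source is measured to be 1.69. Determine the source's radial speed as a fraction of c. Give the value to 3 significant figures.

f_obs/f_src = √((1+β)/(1−β)) = 1.69  ⇒  (1+β)/(1−β) = 2.8561
β = |1 − D²|/(1 + D²) = |1 − 2.8561|/(1 + 2.8561) = 0.481

β ≈ 0.481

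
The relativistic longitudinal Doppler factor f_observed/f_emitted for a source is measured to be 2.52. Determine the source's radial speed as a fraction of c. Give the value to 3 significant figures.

f_obs/f_src = √((1+β)/(1−β)) = 2.52  ⇒  (1+β)/(1−β) = 6.3504
β = |1 − D²|/(1 + D²) = |1 − 6.3504|/(1 + 6.3504) = 0.728

β ≈ 0.728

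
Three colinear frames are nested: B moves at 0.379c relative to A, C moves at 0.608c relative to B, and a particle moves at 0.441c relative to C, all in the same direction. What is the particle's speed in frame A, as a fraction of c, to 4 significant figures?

Compose boost 2: (0.608 + 0.379)/(1 + 0.608×0.379) = 0.9870/1.23043 = 0.802157
Compose boost 3: (0.441 + 0.802157)/(1 + 0.441×0.802157) = 1.24316/1.35375 = 0.9183

u ≈ 0.9183c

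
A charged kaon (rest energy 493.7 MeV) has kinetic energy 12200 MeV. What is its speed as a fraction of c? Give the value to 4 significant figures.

β ≈ 0.9992

γ = 1 + K/(m₀c²) = 1 + 12200/493.7 = 25.7114
β = √(1 − 1/γ²) = 0.9992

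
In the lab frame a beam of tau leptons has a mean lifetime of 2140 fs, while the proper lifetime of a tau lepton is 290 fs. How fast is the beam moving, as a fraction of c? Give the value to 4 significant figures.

β ≈ 0.9908

γ = Δt/τ₀ = 2140/290 = 7.37931
β = √(1 − 1/γ²) = √(1 − 1/7.37931²) = 0.9908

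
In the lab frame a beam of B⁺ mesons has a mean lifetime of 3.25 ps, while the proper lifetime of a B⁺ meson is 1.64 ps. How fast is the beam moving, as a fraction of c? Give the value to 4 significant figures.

γ = Δt/τ₀ = 3.25/1.64 = 1.98171
β = √(1 − 1/γ²) = √(1 − 1/1.98171²) = 0.8633

β ≈ 0.8633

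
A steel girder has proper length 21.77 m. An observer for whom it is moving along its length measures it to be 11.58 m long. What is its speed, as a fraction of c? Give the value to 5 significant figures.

γ = L₀/L = 21.77/11.58 = 1.879965
β = √(1 − 1/γ²) = 0.84679

β ≈ 0.84679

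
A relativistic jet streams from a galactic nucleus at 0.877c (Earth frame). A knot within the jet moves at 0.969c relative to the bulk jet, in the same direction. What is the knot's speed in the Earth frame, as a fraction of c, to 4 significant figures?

u ≈ 0.9979c

Relativistic velocity addition: u = (u' + v)/(1 + u'v/c²)
= (0.969 + 0.877)/(1 + 0.969×0.877) = 1.846/1.84981 = 0.9979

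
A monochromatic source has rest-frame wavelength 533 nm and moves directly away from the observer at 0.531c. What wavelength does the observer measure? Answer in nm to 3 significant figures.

Relativistic Doppler: λ_obs = λ_src √((1+β)/(1−β))
= 533 × √(1.5310/0.46900) = 533 × 1.8068 = 963 nm

λ_obs ≈ 963 nm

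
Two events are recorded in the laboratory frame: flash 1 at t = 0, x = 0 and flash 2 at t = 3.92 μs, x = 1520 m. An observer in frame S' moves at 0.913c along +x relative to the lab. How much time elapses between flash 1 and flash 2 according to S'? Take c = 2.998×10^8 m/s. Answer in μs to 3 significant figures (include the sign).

γ = 1/√(1 − 0.913²) = 2.4512
Δt' = γ(Δt − vΔx/c²) = 2.4512 × (3.92 μs − 0.913×1520 m / (2.998×10^8 m/s))
= 2.4512 × (-0.70895 μs) = -1.74 μs

Δt' ≈ -1.74 μs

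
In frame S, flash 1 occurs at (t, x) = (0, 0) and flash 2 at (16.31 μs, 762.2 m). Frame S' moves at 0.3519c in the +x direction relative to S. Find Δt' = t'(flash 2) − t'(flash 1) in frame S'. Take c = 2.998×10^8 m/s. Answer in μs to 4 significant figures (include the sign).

γ = 1/√(1 − 0.3519²) = 1.06833
Δt' = γ(Δt − vΔx/c²) = 1.06833 × (16.31 μs − 0.3519×762.2 m / (2.998×10^8 m/s))
= 1.06833 × (15.4153 μs) = 16.47 μs

Δt' ≈ 16.47 μs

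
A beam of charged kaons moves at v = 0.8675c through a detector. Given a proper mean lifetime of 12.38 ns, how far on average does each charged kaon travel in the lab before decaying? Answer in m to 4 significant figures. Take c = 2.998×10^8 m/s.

d ≈ 6.473 m

γ = 1/√(1 − 0.8675²) = 2.01030
Dilated lifetime: Δt = γτ₀ = 2.01030 × 12.38 ns = 24.8876 ns
d = vΔt = 0.8675c × 24.8876 ns = 2.60076×10^8 m/s × 2.48876×10^-8 s = 6.473 m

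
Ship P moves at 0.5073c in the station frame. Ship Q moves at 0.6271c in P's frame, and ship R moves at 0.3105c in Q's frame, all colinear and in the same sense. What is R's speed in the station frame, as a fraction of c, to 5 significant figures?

Compose boost 2: (0.6271 + 0.5073)/(1 + 0.6271×0.5073) = 1.1344/1.318128 = 0.8606146
Compose boost 3: (0.3105 + 0.8606146)/(1 + 0.3105×0.8606146) = 1.171115/1.267221 = 0.92416

u ≈ 0.92416c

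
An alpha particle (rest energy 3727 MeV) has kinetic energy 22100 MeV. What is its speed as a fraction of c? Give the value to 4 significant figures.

β ≈ 0.9895

γ = 1 + K/(m₀c²) = 1 + 22100/3727 = 6.92970
β = √(1 − 1/γ²) = 0.9895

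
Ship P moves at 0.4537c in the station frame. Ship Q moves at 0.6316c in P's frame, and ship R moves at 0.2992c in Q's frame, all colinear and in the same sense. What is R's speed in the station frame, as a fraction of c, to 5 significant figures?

Compose boost 2: (0.6316 + 0.4537)/(1 + 0.6316×0.4537) = 1.0853/1.286557 = 0.8435694
Compose boost 3: (0.2992 + 0.8435694)/(1 + 0.2992×0.8435694) = 1.142769/1.252396 = 0.91247

u ≈ 0.91247c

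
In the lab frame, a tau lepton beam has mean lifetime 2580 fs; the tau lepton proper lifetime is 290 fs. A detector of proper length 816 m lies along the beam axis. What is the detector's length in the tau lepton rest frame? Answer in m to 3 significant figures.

L ≈ 91.7 m

Time dilation ⇒ γ = Δt/τ₀ = 2580/290 = 8.8966
Length contraction: L = L₀/γ = 816/8.8966 = 91.7 m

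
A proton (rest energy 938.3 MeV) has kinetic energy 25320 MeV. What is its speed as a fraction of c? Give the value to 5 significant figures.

β ≈ 0.99936

γ = 1 + K/(m₀c²) = 1 + 25320/938.3 = 27.98497
β = √(1 − 1/γ²) = 0.99936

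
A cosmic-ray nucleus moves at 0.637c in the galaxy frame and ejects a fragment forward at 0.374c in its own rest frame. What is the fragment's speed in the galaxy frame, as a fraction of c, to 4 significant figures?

u ≈ 0.8165c

Compose boost 2: (0.374 + 0.637)/(1 + 0.374×0.637) = 1.011/1.23824 = 0.8165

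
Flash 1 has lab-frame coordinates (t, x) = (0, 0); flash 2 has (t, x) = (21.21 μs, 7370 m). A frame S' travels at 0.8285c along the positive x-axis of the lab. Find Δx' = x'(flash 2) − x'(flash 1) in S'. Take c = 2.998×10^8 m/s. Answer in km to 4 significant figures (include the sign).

Δx' ≈ 3.753 km

γ = 1/√(1 − 0.8285²) = 1.78575
Δx' = γ(Δx − vΔt) = 1.78575 × (7370 m − 0.8285×(2.998×10^8 m/s)×21.21×10^-6 s)
= 1.78575 × (2101.77 m) = 3.753 km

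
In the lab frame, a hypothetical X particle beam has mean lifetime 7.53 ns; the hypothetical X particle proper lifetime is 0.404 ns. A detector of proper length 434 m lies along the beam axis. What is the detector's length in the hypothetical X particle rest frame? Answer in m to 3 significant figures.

Time dilation ⇒ γ = Δt/τ₀ = 7.53/0.404 = 18.639
Length contraction: L = L₀/γ = 434/18.639 = 23.3 m

L ≈ 23.3 m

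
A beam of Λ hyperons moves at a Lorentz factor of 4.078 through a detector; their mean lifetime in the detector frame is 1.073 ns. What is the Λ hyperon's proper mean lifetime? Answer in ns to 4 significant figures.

γ = 4.078 (given)
Proper time: τ₀ = Δt/γ = 1.073/4.078 = 0.2631 ns

τ₀ ≈ 0.2631 ns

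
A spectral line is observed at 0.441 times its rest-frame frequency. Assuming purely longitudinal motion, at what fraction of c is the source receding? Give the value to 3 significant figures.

β ≈ 0.674

f_obs/f_src = √((1−β)/(1+β)) = 0.441  ⇒  (1−β)/(1+β) = 0.19448
β = |1 − D²|/(1 + D²) = |1 − 0.19448|/(1 + 0.19448) = 0.674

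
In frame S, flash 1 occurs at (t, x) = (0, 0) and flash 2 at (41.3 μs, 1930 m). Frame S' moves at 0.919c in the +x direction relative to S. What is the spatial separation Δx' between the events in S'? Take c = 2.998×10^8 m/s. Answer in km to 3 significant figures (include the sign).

Δx' ≈ -24.0 km

γ = 1/√(1 − 0.919²) = 2.5364
Δx' = γ(Δx − vΔt) = 2.5364 × (1930 m − 0.919×(2.998×10^8 m/s)×41.3×10^-6 s)
= 2.5364 × (-9448.8 m) = -24.0 km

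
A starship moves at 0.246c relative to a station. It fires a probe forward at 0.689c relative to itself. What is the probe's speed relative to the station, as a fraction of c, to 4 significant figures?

u ≈ 0.7995c

Relativistic velocity addition: u = (u' + v)/(1 + u'v/c²)
= (0.689 + 0.246)/(1 + 0.689×0.246) = 0.9350/1.16949 = 0.7995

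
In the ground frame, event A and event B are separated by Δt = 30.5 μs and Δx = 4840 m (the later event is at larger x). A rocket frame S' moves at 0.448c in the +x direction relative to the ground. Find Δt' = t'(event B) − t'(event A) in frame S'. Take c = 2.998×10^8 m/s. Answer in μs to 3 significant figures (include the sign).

γ = 1/√(1 − 0.448²) = 1.1185
Δt' = γ(Δt − vΔx/c²) = 1.1185 × (30.5 μs − 0.448×4840 m / (2.998×10^8 m/s))
= 1.1185 × (23.267 μs) = 26.0 μs

Δt' ≈ 26.0 μs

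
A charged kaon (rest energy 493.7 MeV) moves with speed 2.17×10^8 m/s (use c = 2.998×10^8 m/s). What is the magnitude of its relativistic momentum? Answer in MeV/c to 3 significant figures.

β = v/c = 2.17×10^8 / 2.998×10^8 = 0.72382
γ = 1/√(1 − 0.72382²) = 1.4493
p = γβm₀c = 1.4493 × 0.72382 × 493.7 MeV/c = 518 MeV/c

p ≈ 518 MeV/c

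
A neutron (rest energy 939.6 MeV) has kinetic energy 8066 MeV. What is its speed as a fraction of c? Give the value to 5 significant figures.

γ = 1 + K/(m₀c²) = 1 + 8066/939.6 = 9.584504
β = √(1 − 1/γ²) = 0.99454

β ≈ 0.99454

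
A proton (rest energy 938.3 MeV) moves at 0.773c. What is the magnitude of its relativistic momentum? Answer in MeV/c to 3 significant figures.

p ≈ 1140 MeV/c

γ = 1/√(1 − 0.773²) = 1.5763
p = γβm₀c = 1.5763 × 0.773 × 938.3 MeV/c = 1140 MeV/c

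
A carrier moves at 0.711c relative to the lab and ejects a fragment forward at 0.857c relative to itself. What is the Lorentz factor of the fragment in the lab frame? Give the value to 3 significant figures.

γ ≈ 4.44

u_lab = (0.857 + 0.711)/(1 + 0.857×0.711) = 1.568/1.60933 = 0.974320
γ = 1/√(1 − 0.974320²) = 4.44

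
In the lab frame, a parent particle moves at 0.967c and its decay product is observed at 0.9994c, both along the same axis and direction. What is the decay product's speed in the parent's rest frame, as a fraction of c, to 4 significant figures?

u' ≈ 0.9649c

Inverse velocity addition: u' = (u − v)/(1 − uv/c²)
= (0.9994 − 0.967)/(1 − 0.9994×0.967) = 0.03240/0.0335802 = 0.9649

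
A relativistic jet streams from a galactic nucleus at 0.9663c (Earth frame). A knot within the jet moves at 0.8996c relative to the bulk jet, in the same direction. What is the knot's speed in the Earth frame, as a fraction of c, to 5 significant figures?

Relativistic velocity addition: u = (u' + v)/(1 + u'v/c²)
= (0.8996 + 0.9663)/(1 + 0.8996×0.9663) = 1.8659/1.869283 = 0.99819

u ≈ 0.99819c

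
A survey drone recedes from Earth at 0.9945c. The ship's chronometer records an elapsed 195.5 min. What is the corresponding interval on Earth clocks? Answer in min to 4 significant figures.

Δt ≈ 1867 min

γ = 1/√(1 − 0.9945²) = 9.54776
Time dilation: Δt = γτ₀ = 9.54776 × 195.5 min = 1867 min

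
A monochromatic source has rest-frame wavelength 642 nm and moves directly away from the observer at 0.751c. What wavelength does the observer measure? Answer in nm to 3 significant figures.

Relativistic Doppler: λ_obs = λ_src √((1+β)/(1−β))
= 642 × √(1.7510/0.24900) = 642 × 2.6518 = 1700 nm

λ_obs ≈ 1700 nm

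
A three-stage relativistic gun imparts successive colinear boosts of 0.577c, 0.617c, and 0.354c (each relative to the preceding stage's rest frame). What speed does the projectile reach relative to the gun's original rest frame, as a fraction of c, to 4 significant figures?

Compose boost 2: (0.617 + 0.577)/(1 + 0.617×0.577) = 1.194/1.35601 = 0.880525
Compose boost 3: (0.354 + 0.880525)/(1 + 0.354×0.880525) = 1.23453/1.31171 = 0.9412

u ≈ 0.9412c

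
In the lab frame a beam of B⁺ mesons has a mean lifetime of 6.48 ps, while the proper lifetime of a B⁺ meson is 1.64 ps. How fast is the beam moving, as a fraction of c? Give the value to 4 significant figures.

γ = Δt/τ₀ = 6.48/1.64 = 3.95122
β = √(1 − 1/γ²) = √(1 − 1/3.95122²) = 0.9674

β ≈ 0.9674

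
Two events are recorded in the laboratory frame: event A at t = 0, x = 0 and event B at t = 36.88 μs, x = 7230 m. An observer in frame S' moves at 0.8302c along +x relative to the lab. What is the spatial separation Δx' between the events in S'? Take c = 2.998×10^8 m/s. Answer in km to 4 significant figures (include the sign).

γ = 1/√(1 − 0.8302²) = 1.79383
Δx' = γ(Δx − vΔt) = 1.79383 × (7230 m − 0.8302×(2.998×10^8 m/s)×36.88×10^-6 s)
= 1.79383 × (-1949.21 m) = -3.497 km

Δx' ≈ -3.497 km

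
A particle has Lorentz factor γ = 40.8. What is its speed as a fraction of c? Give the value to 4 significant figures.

β = √(1 − 1/γ²) = √(1 − 1/40.8²) = √(0.999399) = 0.9997

β ≈ 0.9997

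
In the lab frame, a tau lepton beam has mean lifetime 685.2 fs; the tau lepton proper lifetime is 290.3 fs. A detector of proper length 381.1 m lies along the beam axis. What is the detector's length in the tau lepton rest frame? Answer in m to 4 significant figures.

Time dilation ⇒ γ = Δt/τ₀ = 685.2/290.3 = 2.36032
Length contraction: L = L₀/γ = 381.1/2.36032 = 161.5 m

L ≈ 161.5 m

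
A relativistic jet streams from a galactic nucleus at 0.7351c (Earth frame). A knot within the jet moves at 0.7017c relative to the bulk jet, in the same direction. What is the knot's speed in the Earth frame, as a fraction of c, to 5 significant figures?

u ≈ 0.94787c

Relativistic velocity addition: u = (u' + v)/(1 + u'v/c²)
= (0.7017 + 0.7351)/(1 + 0.7017×0.7351) = 1.4368/1.515820 = 0.94787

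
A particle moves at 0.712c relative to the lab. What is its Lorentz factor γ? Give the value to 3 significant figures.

γ ≈ 1.42

γ = 1/√(1 − β²) = 1/√(1 − 0.712²) = 1/√(0.49306) = 1.42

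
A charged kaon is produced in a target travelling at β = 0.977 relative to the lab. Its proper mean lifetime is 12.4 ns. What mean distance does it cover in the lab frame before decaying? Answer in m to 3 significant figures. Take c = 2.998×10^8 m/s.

γ = 1/√(1 − 0.977²) = 4.6896
Dilated lifetime: Δt = γτ₀ = 4.6896 × 12.4 ns = 58.151 ns
d = vΔt = 0.977c × 58.151 ns = 2.9290×10^8 m/s × 5.8151×10^-8 s = 17.0 m

d ≈ 17.0 m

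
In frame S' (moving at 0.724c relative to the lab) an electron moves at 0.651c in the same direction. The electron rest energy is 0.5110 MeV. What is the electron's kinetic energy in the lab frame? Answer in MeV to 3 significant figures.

u_lab = (0.651 + 0.724)/(1 + 0.651×0.724) = 0.934532
γ = 1/√(1 − 0.934532²) = 2.8100
K = (γ − 1)m₀c² = (2.8100 − 1) × 0.5110 = 1.8100 × 0.5110 = 0.925 MeV

K ≈ 0.925 MeV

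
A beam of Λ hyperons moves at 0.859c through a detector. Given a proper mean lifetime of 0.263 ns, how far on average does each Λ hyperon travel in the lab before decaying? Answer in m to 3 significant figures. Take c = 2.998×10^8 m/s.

d ≈ 0.132 m

γ = 1/√(1 − 0.859²) = 1.9532
Dilated lifetime: Δt = γτ₀ = 1.9532 × 0.263 ns = 0.51370 ns
d = vΔt = 0.859c × 0.51370 ns = 2.5753×10^8 m/s × 5.1370×10^-10 s = 0.132 m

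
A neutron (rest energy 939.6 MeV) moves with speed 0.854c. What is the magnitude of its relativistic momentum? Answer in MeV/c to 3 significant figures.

p ≈ 1540 MeV/c

γ = 1/√(1 − 0.854²) = 1.9221
p = γβm₀c = 1.9221 × 0.854 × 939.6 MeV/c = 1540 MeV/c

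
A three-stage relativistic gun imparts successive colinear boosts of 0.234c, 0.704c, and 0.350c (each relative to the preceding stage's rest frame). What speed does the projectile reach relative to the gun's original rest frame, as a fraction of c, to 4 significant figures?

u ≈ 0.9013c

Compose boost 2: (0.704 + 0.234)/(1 + 0.704×0.234) = 0.9380/1.16474 = 0.805333
Compose boost 3: (0.350 + 0.805333)/(1 + 0.350×0.805333) = 1.15533/1.28187 = 0.9013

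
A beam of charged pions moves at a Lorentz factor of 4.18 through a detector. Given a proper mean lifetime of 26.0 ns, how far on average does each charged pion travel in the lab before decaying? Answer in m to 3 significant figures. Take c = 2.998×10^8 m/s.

β = √(1 − 1/γ²) = √(1 − 1/4.18²) = 0.97096
Dilated lifetime: Δt = γτ₀ = 4.18 × 26.0 ns = 108.68 ns
d = vΔt = 0.97096c × 108.68 ns = 2.9109×10^8 m/s × 1.0868×10^-7 s = 31.6 m

d ≈ 31.6 m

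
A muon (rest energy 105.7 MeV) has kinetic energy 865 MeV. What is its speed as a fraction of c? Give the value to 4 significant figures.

β ≈ 0.9941

γ = 1 + K/(m₀c²) = 1 + 865/105.7 = 9.18354
β = √(1 − 1/γ²) = 0.9941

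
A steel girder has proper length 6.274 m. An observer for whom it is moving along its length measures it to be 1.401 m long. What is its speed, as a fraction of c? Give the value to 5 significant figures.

β ≈ 0.97475

γ = L₀/L = 6.274/1.401 = 4.478230
β = √(1 − 1/γ²) = 0.97475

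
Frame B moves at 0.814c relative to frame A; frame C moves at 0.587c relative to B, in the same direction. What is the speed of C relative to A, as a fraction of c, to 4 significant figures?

u ≈ 0.9480c

Compose boost 2: (0.587 + 0.814)/(1 + 0.587×0.814) = 1.401/1.47782 = 0.9480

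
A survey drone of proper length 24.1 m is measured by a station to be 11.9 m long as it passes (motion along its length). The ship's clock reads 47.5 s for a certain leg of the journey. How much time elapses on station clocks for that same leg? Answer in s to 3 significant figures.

Δt ≈ 96.2 s

Length contraction ⇒ γ = L₀/L = 24.1/11.9 = 2.0252
Time dilation: Δt = γτ₀ = 2.0252 × 47.5 s = 96.2 s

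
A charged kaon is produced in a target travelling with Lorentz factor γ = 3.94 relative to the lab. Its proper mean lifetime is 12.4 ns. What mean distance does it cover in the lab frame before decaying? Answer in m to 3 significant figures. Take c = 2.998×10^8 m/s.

d ≈ 14.2 m

β = √(1 − 1/γ²) = √(1 − 1/3.94²) = 0.96725
Dilated lifetime: Δt = γτ₀ = 3.94 × 12.4 ns = 48.856 ns
d = vΔt = 0.96725c × 48.856 ns = 2.8998×10^8 m/s × 4.8856×10^-8 s = 14.2 m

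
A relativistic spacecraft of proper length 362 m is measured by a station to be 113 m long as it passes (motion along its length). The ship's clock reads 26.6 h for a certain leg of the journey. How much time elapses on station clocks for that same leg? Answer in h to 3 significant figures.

Δt ≈ 85.2 h

Length contraction ⇒ γ = L₀/L = 362/113 = 3.2035
Time dilation: Δt = γτ₀ = 3.2035 × 26.6 h = 85.2 h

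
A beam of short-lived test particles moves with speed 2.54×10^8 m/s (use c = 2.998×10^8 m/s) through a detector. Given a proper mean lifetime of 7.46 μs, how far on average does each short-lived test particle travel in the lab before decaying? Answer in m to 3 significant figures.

β = v/c = 2.54×10^8 / 2.998×10^8 = 0.84723
γ = 1/√(1 − 0.84723²) = 1.8824
Dilated lifetime: Δt = γτ₀ = 1.8824 × 7.46 μs = 14.043 μs
d = vΔt = 0.84723c × 14.043 μs = 2.5400×10^8 m/s × 1.4043×10^-5 s = 3570 m

d ≈ 3570 m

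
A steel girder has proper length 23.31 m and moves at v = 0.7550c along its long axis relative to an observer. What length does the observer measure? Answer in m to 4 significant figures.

L ≈ 15.28 m

γ = 1/√(1 − 0.7550²) = 1.52503
Length contraction: L = L₀/γ = 23.31/1.52503 = 15.28 m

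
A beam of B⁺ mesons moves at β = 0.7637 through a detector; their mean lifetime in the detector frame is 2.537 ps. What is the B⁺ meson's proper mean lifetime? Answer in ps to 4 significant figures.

τ₀ ≈ 1.638 ps

γ = 1/√(1 − 0.7637²) = 1.54902
Proper time: τ₀ = Δt/γ = 2.537/1.54902 = 1.638 ps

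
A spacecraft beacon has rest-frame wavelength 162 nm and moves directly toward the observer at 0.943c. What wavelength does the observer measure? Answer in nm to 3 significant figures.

λ_obs ≈ 27.7 nm

Relativistic Doppler: λ_obs = λ_src √((1−β)/(1+β))
= 162 × √(0.057000/1.9430) = 162 × 0.17128 = 27.7 nm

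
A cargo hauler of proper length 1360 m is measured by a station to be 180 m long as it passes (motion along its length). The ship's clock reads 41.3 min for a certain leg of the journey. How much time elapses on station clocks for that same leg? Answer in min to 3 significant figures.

Δt ≈ 312 min

Length contraction ⇒ γ = L₀/L = 1360/180 = 7.5556
Time dilation: Δt = γτ₀ = 7.5556 × 41.3 min = 312 min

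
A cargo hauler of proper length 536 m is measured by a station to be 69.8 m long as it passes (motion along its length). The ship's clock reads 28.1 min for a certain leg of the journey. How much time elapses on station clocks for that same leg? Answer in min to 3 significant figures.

Length contraction ⇒ γ = L₀/L = 536/69.8 = 7.6791
Time dilation: Δt = γτ₀ = 7.6791 × 28.1 min = 216 min

Δt ≈ 216 min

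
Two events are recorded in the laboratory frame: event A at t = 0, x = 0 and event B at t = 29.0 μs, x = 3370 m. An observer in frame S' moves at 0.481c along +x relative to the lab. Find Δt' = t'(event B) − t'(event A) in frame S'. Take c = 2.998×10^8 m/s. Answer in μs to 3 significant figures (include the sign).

Δt' ≈ 26.9 μs

γ = 1/√(1 − 0.481²) = 1.1406
Δt' = γ(Δt − vΔx/c²) = 1.1406 × (29.0 μs − 0.481×3370 m / (2.998×10^8 m/s))
= 1.1406 × (23.593 μs) = 26.9 μs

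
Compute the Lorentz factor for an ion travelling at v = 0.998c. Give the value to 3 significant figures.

γ ≈ 15.8

γ = 1/√(1 − β²) = 1/√(1 − 0.998²) = 1/√(0.0039960) = 15.8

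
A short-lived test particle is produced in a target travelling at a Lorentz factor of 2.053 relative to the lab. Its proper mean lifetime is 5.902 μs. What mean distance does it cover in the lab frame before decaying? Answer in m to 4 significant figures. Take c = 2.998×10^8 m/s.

β = √(1 − 1/γ²) = √(1 − 1/2.053²) = 0.873351
Dilated lifetime: Δt = γτ₀ = 2.053 × 5.902 μs = 12.1168 μs
d = vΔt = 0.873351c × 12.1168 μs = 2.61831×10^8 m/s × 1.21168×10^-5 s = 3173 m

d ≈ 3173 m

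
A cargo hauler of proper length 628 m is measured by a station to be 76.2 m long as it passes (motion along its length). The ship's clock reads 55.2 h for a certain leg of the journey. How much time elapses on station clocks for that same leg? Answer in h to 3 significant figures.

Length contraction ⇒ γ = L₀/L = 628/76.2 = 8.2415
Time dilation: Δt = γτ₀ = 8.2415 × 55.2 h = 455 h

Δt ≈ 455 h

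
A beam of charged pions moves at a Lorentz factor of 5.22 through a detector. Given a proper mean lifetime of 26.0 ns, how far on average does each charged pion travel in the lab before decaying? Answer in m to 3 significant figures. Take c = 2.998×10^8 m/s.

d ≈ 39.9 m

β = √(1 − 1/γ²) = √(1 − 1/5.22²) = 0.98148
Dilated lifetime: Δt = γτ₀ = 5.22 × 26.0 ns = 135.72 ns
d = vΔt = 0.98148c × 135.72 ns = 2.9425×10^8 m/s × 1.3572×10^-7 s = 39.9 m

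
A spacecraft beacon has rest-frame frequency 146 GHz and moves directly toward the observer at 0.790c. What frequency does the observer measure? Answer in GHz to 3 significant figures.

f_obs ≈ 426 GHz

Relativistic Doppler: f_obs = f_src √((1+β)/(1−β))
= 146 × √(1.7900/0.21000) = 146 × 2.9196 = 426 GHz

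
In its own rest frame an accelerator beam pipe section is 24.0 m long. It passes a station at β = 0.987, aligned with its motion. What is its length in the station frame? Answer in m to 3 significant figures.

L ≈ 3.86 m

γ = 1/√(1 − 0.987²) = 6.2220
Length contraction: L = L₀/γ = 24.0/6.2220 = 3.86 m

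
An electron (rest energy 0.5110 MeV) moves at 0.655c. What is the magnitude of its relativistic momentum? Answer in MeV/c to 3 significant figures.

γ = 1/√(1 − 0.655²) = 1.3234
p = γβm₀c = 1.3234 × 0.655 × 0.5110 MeV/c = 0.443 MeV/c

p ≈ 0.443 MeV/c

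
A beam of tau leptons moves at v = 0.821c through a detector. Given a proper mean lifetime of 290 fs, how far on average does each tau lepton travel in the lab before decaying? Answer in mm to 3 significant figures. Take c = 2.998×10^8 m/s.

γ = 1/√(1 − 0.821²) = 1.7515
Dilated lifetime: Δt = γτ₀ = 1.7515 × 290 fs = 507.94 fs
d = vΔt = 0.821c × 507.94 fs = 2.4614×10^8 m/s × 5.0794×10^-13 s = 0.125 mm

d ≈ 0.125 mm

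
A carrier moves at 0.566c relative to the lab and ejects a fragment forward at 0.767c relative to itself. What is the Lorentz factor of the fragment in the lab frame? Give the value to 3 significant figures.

γ ≈ 2.71

u_lab = (0.767 + 0.566)/(1 + 0.767×0.566) = 1.333/1.43412 = 0.929489
γ = 1/√(1 − 0.929489²) = 2.71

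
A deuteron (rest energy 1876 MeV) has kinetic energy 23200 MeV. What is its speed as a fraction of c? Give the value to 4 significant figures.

β ≈ 0.9972

γ = 1 + K/(m₀c²) = 1 + 23200/1876 = 13.3667
β = √(1 − 1/γ²) = 0.9972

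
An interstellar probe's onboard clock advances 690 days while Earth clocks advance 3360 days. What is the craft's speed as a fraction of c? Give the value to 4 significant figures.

γ = Δt/τ₀ = 3360/690 = 4.86957
β = √(1 − 1/γ²) = √(1 − 1/4.86957²) = 0.9787

β ≈ 0.9787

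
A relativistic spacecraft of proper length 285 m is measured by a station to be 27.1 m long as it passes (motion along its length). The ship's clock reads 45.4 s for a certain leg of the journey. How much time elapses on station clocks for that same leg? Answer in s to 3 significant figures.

Δt ≈ 477 s

Length contraction ⇒ γ = L₀/L = 285/27.1 = 10.517
Time dilation: Δt = γτ₀ = 10.517 × 45.4 s = 477 s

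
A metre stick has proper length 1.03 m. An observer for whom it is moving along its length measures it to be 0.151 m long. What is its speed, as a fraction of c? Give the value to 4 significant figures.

γ = L₀/L = 1.03/0.151 = 6.82119
β = √(1 − 1/γ²) = 0.9892

β ≈ 0.9892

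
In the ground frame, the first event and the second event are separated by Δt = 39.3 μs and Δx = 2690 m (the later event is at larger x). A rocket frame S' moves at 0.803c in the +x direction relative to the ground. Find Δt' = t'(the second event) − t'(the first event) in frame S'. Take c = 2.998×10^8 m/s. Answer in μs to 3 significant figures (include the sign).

γ = 1/√(1 − 0.803²) = 1.6779
Δt' = γ(Δt − vΔx/c²) = 1.6779 × (39.3 μs − 0.803×2690 m / (2.998×10^8 m/s))
= 1.6779 × (32.095 μs) = 53.9 μs

Δt' ≈ 53.9 μs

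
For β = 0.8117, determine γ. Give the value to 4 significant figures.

γ = 1/√(1 − β²) = 1/√(1 − 0.8117²) = 1/√(0.341143) = 1.712

γ ≈ 1.712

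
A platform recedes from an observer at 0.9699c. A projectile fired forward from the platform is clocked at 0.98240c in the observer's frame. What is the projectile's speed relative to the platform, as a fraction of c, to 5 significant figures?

Inverse velocity addition: u' = (u − v)/(1 − uv/c²)
= (0.98240 − 0.9699)/(1 − 0.98240×0.9699) = 0.012500/0.04717024 = 0.26500

u' ≈ 0.26500c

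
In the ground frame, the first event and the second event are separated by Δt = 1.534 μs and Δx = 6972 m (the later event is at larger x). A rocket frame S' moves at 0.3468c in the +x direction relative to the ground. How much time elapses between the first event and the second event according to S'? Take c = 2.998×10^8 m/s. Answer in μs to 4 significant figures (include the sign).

γ = 1/√(1 − 0.3468²) = 1.06617
Δt' = γ(Δt − vΔx/c²) = 1.06617 × (1.534 μs − 0.3468×6972 m / (2.998×10^8 m/s))
= 1.06617 × (-6.53101 μs) = -6.963 μs

Δt' ≈ -6.963 μs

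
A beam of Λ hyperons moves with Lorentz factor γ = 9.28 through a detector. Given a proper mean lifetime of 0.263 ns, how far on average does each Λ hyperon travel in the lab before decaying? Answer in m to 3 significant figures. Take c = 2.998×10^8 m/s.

β = √(1 − 1/γ²) = √(1 − 1/9.28²) = 0.99418
Dilated lifetime: Δt = γτ₀ = 9.28 × 0.263 ns = 2.4406 ns
d = vΔt = 0.99418c × 2.4406 ns = 2.9805×10^8 m/s × 2.4406×10^-9 s = 0.727 m

d ≈ 0.727 m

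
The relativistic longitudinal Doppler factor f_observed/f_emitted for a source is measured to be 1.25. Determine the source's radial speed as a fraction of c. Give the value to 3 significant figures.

f_obs/f_src = √((1+β)/(1−β)) = 1.25  ⇒  (1+β)/(1−β) = 1.5625
β = |1 − D²|/(1 + D²) = |1 − 1.5625|/(1 + 1.5625) = 0.220

β ≈ 0.220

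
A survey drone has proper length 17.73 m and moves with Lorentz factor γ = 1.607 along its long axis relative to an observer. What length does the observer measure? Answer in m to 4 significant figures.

L ≈ 11.03 m

γ = 1.607 (given)
Length contraction: L = L₀/γ = 17.73/1.607 = 11.03 m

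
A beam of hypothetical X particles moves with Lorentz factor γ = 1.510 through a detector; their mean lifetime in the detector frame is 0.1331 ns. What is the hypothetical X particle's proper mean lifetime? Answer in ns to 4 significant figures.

γ = 1.510 (given)
Proper time: τ₀ = Δt/γ = 0.1331/1.510 = 0.08815 ns

τ₀ ≈ 0.08815 ns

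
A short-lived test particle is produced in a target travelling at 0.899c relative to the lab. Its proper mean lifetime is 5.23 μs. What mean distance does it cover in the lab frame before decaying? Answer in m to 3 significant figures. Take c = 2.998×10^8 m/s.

d ≈ 3220 m

γ = 1/√(1 − 0.899²) = 2.2834
Dilated lifetime: Δt = γτ₀ = 2.2834 × 5.23 μs = 11.942 μs
d = vΔt = 0.899c × 11.942 μs = 2.6952×10^8 m/s × 1.1942×10^-5 s = 3220 m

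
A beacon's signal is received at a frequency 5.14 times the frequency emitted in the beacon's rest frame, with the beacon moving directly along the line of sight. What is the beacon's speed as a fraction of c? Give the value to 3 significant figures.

β ≈ 0.927

f_obs/f_src = √((1+β)/(1−β)) = 5.14  ⇒  (1+β)/(1−β) = 26.420
β = |1 − D²|/(1 + D²) = |1 − 26.420|/(1 + 26.420) = 0.927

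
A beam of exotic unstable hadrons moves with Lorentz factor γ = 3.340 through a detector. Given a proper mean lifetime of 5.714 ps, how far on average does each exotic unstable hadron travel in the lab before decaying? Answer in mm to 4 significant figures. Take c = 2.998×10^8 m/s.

d ≈ 5.459 mm

β = √(1 − 1/γ²) = √(1 − 1/3.340²) = 0.954127
Dilated lifetime: Δt = γτ₀ = 3.340 × 5.714 ps = 19.0848 ps
d = vΔt = 0.954127c × 19.0848 ps = 2.86047×10^8 m/s × 1.90848×10^-11 s = 5.459 mm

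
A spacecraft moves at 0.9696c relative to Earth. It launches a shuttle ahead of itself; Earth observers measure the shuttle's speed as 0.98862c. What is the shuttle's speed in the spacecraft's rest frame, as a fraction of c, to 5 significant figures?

Inverse velocity addition: u' = (u − v)/(1 − uv/c²)
= (0.98862 − 0.9696)/(1 − 0.98862×0.9696) = 0.019020/0.04143405 = 0.45904

u' ≈ 0.45904c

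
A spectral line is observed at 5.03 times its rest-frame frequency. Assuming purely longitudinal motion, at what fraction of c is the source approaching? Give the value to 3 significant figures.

f_obs/f_src = √((1+β)/(1−β)) = 5.03  ⇒  (1+β)/(1−β) = 25.301
β = |1 − D²|/(1 + D²) = |1 − 25.301|/(1 + 25.301) = 0.924

β ≈ 0.924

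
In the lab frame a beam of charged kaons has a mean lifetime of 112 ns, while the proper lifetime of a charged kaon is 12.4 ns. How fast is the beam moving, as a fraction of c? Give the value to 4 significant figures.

γ = Δt/τ₀ = 112/12.4 = 9.03226
β = √(1 − 1/γ²) = √(1 − 1/9.03226²) = 0.9939

β ≈ 0.9939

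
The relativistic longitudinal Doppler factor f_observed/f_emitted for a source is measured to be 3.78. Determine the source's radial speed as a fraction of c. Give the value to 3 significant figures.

f_obs/f_src = √((1+β)/(1−β)) = 3.78  ⇒  (1+β)/(1−β) = 14.288
β = |1 − D²|/(1 + D²) = |1 − 14.288|/(1 + 14.288) = 0.869

β ≈ 0.869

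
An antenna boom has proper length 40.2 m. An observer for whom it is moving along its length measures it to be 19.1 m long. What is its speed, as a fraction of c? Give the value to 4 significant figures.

γ = L₀/L = 40.2/19.1 = 2.10471
β = √(1 − 1/γ²) = 0.8799

β ≈ 0.8799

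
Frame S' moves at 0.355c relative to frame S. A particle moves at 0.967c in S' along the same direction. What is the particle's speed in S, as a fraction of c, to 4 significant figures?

Relativistic velocity addition: u = (u' + v)/(1 + u'v/c²)
= (0.967 + 0.355)/(1 + 0.967×0.355) = 1.322/1.34328 = 0.9842

u ≈ 0.9842c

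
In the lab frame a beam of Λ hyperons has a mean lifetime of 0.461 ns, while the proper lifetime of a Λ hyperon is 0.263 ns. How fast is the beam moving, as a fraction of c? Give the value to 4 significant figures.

β ≈ 0.8213

γ = Δt/τ₀ = 0.461/0.263 = 1.75285
β = √(1 − 1/γ²) = √(1 − 1/1.75285²) = 0.8213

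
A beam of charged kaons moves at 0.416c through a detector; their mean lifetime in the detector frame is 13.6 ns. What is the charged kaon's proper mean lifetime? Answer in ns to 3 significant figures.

τ₀ ≈ 12.4 ns

γ = 1/√(1 − 0.416²) = 1.0997
Proper time: τ₀ = Δt/γ = 13.6/1.0997 = 12.4 ns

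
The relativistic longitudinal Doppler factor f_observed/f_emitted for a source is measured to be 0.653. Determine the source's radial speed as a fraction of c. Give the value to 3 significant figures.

f_obs/f_src = √((1−β)/(1+β)) = 0.653  ⇒  (1−β)/(1+β) = 0.42641
β = |1 − D²|/(1 + D²) = |1 − 0.42641|/(1 + 0.42641) = 0.402

β ≈ 0.402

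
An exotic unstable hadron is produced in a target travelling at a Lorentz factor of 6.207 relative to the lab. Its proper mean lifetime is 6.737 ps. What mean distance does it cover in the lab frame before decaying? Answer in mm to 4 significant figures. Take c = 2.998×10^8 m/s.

d ≈ 12.37 mm

β = √(1 − 1/γ²) = √(1 − 1/6.207²) = 0.986937
Dilated lifetime: Δt = γτ₀ = 6.207 × 6.737 ps = 41.8166 ps
d = vΔt = 0.986937c × 41.8166 ps = 2.95884×10^8 m/s × 4.18166×10^-11 s = 12.37 mm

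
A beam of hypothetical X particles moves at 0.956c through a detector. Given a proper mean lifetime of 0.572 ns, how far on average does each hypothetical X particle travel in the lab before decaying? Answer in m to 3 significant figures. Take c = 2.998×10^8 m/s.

γ = 1/√(1 − 0.956²) = 3.4087
Dilated lifetime: Δt = γτ₀ = 3.4087 × 0.572 ns = 1.9498 ns
d = vΔt = 0.956c × 1.9498 ns = 2.8661×10^8 m/s × 1.9498×10^-9 s = 0.559 m

d ≈ 0.559 m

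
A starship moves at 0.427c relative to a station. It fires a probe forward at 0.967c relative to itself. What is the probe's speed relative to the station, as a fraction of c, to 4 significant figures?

Relativistic velocity addition: u = (u' + v)/(1 + u'v/c²)
= (0.967 + 0.427)/(1 + 0.967×0.427) = 1.394/1.41291 = 0.9866

u ≈ 0.9866c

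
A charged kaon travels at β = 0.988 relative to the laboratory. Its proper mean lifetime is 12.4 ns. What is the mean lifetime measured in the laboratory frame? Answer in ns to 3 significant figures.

γ = 1/√(1 − 0.988²) = 6.4744
Time dilation: Δt = γτ₀ = 6.4744 × 12.4 ns = 80.3 ns

Δt ≈ 80.3 ns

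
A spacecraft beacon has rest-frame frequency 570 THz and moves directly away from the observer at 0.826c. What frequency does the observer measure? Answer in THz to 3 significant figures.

Relativistic Doppler: f_obs = f_src √((1−β)/(1+β))
= 570 × √(0.17400/1.8260) = 570 × 0.30869 = 176 THz

f_obs ≈ 176 THz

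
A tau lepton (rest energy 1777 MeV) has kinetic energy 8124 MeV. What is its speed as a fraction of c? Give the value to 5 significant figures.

β ≈ 0.98376

γ = 1 + K/(m₀c²) = 1 + 8124/1777 = 5.571750
β = √(1 − 1/γ²) = 0.98376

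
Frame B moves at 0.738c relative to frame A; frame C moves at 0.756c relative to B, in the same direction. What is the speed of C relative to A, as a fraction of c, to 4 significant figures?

u ≈ 0.9590c

Compose boost 2: (0.756 + 0.738)/(1 + 0.756×0.738) = 1.494/1.55793 = 0.9590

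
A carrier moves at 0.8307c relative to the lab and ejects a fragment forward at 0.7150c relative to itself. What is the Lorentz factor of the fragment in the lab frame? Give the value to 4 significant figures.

γ ≈ 4.095

u_lab = (0.7150 + 0.8307)/(1 + 0.7150×0.8307) = 1.5457/1.593951 = 0.9697290
γ = 1/√(1 − 0.9697290²) = 4.095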